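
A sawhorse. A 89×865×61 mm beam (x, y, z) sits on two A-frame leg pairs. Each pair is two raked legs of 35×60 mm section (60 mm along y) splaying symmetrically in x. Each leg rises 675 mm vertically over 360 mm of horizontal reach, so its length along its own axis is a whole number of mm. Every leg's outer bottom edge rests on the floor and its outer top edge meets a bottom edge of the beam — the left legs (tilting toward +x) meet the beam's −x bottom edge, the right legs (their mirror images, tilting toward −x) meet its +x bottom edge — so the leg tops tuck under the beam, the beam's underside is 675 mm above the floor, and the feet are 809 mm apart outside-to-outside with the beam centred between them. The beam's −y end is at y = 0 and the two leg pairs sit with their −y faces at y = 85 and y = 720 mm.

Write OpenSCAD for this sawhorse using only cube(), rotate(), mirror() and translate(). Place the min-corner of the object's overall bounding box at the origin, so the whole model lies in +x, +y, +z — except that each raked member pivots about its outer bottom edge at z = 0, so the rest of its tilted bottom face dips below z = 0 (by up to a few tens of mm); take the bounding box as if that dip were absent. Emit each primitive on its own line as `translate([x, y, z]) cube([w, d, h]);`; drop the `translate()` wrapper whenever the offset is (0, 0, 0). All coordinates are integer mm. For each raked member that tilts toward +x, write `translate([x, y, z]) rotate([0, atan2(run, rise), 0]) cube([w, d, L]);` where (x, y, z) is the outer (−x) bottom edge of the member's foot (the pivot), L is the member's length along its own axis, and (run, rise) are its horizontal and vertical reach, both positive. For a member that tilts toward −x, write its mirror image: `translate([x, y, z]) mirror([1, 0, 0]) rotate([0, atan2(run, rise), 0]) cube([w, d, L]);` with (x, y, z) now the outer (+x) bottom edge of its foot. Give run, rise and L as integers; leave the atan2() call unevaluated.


translate([360, 0, 675]) cube([89, 865, 61]);
translate([0, 85, 0]) rotate([0, atan2(360, 675), 0]) cube([35, 60, 765]);
translate([809, 85, 0]) mirror([1, 0, 0]) rotate([0, atan2(360, 675), 0]) cube([35, 60, 765]);
translate([0, 720, 0]) rotate([0, atan2(360, 675), 0]) cube([35, 60, 765]);
translate([809, 720, 0]) mirror([1, 0, 0]) rotate([0, atan2(360, 675), 0]) cube([35, 60, 765]);


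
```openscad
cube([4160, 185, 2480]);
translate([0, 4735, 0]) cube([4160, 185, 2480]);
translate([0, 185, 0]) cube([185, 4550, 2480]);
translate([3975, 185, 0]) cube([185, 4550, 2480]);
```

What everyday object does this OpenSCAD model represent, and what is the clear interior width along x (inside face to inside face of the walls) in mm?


A house (or room) frame. The interior width is 3790 mm.

Four 2480 mm walls enclosing a rectangle with no floor or roof — a room or house frame. Outside width is 4160 mm and wall thickness is 185 mm, so the interior width is 4160 − 2 × 185 = 3790 mm.


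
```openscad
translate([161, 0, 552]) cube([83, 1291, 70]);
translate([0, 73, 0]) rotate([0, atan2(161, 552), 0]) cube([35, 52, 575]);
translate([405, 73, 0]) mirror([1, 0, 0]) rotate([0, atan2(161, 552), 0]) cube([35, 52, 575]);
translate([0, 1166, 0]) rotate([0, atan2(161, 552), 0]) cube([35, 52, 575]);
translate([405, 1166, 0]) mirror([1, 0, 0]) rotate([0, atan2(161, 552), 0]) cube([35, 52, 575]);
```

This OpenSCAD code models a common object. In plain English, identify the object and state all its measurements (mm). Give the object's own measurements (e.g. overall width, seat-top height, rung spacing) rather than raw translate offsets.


A sawhorse. A 83×1291×70 mm beam (x, y, z) sits on two A-frame leg pairs. Each pair is two raked legs of 35×52 mm section (52 mm along y) splaying symmetrically in x. Each leg rises 552 mm vertically over 161 mm of horizontal reach and is 575 mm long along its own axis. Every leg's outer bottom edge rests on the floor and its outer top edge meets a bottom edge of the beam — the left legs (tilting toward +x) meet the beam's −x bottom edge, the right legs (their mirror images, tilting toward −x) meet its +x bottom edge — so the leg tops tuck under the beam, the beam's underside is 552 mm above the floor, and the feet are 405 mm apart outside-to-outside with the beam centred between them. The two leg pairs are set in 73 mm from either end of the beam.


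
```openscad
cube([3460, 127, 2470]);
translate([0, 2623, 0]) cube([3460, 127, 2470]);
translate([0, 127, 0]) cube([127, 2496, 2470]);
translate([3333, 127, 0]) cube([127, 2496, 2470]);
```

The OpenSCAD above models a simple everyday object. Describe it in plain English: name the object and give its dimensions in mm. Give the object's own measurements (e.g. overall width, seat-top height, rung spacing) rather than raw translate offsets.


The wall frame of a small rectangular building: four walls, each 2470 mm tall and 127 mm thick, enclosing a footprint 3460 mm (x) by 2750 mm (y) outside-to-outside, with no floor or roof. The front and back walls (the −y and +y sides) span the full width; the two side walls fit between them.


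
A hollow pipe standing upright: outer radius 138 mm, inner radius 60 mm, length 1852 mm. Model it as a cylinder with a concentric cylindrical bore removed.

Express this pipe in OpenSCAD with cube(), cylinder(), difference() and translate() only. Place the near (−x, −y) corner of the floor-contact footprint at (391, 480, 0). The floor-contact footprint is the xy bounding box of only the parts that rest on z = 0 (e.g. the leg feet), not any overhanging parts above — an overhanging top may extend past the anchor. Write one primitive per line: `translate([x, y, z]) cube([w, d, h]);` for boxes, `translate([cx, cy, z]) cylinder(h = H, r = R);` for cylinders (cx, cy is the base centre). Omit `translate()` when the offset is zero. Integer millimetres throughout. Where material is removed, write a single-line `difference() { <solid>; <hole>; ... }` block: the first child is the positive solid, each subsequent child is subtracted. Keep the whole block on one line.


difference() { translate([529, 618, 0]) cylinder(h = 1852, r = 138); translate([529, 618, 0]) cylinder(h = 1852, r = 60); }


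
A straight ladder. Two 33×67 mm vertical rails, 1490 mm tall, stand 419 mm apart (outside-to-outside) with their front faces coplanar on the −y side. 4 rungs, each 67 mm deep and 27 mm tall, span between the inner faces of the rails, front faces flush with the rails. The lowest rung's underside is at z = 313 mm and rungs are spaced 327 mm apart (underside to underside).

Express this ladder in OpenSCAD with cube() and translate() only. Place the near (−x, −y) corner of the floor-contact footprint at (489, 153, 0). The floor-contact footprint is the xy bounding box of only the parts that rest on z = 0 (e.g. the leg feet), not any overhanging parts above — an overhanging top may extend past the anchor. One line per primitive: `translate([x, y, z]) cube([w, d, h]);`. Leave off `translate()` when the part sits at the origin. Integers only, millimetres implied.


translate([489, 153, 0]) cube([33, 67, 1490]);
translate([875, 153, 0]) cube([33, 67, 1490]);
translate([522, 153, 313]) cube([353, 67, 27]);
translate([522, 153, 640]) cube([353, 67, 27]);
translate([522, 153, 967]) cube([353, 67, 27]);
translate([522, 153, 1294]) cube([353, 67, 27]);


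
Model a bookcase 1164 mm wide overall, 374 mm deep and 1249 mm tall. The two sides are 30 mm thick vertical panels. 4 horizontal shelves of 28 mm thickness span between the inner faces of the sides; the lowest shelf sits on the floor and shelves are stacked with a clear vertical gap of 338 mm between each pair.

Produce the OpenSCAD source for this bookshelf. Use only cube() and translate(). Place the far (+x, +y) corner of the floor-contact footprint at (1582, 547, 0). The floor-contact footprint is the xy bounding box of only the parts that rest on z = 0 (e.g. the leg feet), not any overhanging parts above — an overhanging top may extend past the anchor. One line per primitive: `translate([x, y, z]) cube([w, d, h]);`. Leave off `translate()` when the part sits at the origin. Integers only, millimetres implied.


translate([418, 173, 0]) cube([30, 374, 1249]);
translate([1552, 173, 0]) cube([30, 374, 1249]);
translate([448, 173, 0]) cube([1104, 374, 28]);
translate([448, 173, 366]) cube([1104, 374, 28]);
translate([448, 173, 732]) cube([1104, 374, 28]);
translate([448, 173, 1098]) cube([1104, 374, 28]);


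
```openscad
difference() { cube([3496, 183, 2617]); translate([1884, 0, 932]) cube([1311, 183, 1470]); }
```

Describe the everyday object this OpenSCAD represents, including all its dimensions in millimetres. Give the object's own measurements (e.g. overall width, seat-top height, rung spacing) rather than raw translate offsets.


A wall 3496 mm long (x), 183 mm thick (y), 2617 mm tall, with a rectangular window opening cut through it. The opening is 1311 mm wide and 1470 mm tall; its sill is at z = 932 mm and its near (−x) edge is 1884 mm from the wall's −x end. The opening passes through the full wall thickness.


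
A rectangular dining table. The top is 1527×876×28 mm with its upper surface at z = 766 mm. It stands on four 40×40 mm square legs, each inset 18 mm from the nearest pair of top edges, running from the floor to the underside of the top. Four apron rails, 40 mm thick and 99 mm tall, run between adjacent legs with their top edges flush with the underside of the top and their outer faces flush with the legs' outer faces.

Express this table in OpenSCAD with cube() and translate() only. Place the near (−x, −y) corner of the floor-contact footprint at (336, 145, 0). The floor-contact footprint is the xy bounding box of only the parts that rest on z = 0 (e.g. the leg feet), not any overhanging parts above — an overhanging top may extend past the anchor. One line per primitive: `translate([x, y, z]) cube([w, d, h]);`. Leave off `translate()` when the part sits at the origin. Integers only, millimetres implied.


// leg_h = 766 - 28 = 738
// apron z = 738 - 99 = 639
translate([318, 127, 738]) cube([1527, 876, 28]);
translate([336, 145, 0]) cube([40, 40, 738]);
translate([1787, 145, 0]) cube([40, 40, 738]);
translate([336, 945, 0]) cube([40, 40, 738]);
translate([1787, 945, 0]) cube([40, 40, 738]);
translate([376, 145, 639]) cube([1411, 40, 99]);
translate([376, 945, 639]) cube([1411, 40, 99]);
translate([336, 185, 639]) cube([40, 760, 99]);
translate([1787, 185, 639]) cube([40, 760, 99]);


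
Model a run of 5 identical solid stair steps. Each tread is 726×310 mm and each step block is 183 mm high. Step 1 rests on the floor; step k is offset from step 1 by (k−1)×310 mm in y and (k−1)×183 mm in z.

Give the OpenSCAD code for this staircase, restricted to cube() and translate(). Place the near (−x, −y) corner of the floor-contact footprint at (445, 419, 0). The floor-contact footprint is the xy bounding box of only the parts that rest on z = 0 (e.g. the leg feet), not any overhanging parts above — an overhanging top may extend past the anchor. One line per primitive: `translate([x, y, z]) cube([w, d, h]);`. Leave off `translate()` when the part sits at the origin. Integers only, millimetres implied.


translate([445, 419, 0]) cube([726, 310, 183]);
translate([445, 729, 183]) cube([726, 310, 183]);
translate([445, 1039, 366]) cube([726, 310, 183]);
translate([445, 1349, 549]) cube([726, 310, 183]);
translate([445, 1659, 732]) cube([726, 310, 183]);


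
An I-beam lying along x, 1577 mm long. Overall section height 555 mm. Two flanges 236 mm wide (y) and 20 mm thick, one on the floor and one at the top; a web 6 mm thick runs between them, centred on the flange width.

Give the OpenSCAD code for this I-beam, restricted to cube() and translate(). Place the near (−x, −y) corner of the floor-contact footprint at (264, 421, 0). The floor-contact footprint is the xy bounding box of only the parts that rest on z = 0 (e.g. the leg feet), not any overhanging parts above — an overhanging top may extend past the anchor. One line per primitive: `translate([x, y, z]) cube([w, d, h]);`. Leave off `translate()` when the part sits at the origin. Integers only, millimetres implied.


translate([264, 421, 0]) cube([1577, 236, 20]);
translate([264, 536, 20]) cube([1577, 6, 515]);
translate([264, 421, 535]) cube([1577, 236, 20]);


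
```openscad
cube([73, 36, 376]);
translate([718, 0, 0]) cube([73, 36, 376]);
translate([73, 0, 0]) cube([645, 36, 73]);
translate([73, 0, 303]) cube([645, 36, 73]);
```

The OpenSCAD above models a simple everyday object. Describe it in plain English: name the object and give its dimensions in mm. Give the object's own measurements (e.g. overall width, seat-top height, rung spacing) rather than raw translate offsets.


A rectangular picture frame lying in the x–z plane (depth along y). The opening is 645 mm wide (x) by 230 mm tall (z), surrounded by a border 73 mm wide on all four sides. The frame is 36 mm deep and is made of two full-height vertical stiles with two horizontal rails fitted between them.


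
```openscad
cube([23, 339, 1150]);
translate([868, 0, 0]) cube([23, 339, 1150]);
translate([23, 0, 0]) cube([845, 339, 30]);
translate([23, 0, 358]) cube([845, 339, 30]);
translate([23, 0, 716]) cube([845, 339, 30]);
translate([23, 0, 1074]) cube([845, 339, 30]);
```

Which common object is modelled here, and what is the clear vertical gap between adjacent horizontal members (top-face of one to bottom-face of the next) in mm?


A bookshelf. The clear shelf gap is 328 mm.

Two tall side panels with 4 horizontal boards between them — a bookshelf. The first two shelf undersides are at z = 0 and z = 358; with shelf thickness 30, the clear gap is 358 − 0 − 30 = 328 mm.


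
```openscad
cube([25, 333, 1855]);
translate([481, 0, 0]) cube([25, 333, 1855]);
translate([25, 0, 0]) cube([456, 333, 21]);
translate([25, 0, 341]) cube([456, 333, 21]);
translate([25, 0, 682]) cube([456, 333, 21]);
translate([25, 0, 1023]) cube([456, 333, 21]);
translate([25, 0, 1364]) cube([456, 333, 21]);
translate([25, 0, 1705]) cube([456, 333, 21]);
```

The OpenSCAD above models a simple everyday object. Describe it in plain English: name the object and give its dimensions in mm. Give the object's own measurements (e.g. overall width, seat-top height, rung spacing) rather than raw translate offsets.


An open bookshelf. Two side panels, each 25 mm thick, 333 mm deep and 1855 mm tall, stand 506 mm apart (outside-to-outside). Between them sit 6 shelves, each 21 mm thick and 333 mm deep, spanning the full gap between the sides. The bottom shelf rests on the floor (its underside at z = 0) and the clear gap between one shelf's top and the next shelf's underside is 320 mm.


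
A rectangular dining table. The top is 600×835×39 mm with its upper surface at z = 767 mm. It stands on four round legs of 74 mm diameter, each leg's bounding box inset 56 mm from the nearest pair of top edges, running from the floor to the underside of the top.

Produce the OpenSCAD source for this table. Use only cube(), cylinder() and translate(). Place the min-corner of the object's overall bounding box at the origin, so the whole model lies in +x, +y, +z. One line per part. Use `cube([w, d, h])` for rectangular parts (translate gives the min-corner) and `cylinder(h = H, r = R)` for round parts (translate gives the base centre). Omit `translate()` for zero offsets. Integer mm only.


translate([0, 0, 728]) cube([600, 835, 39]);
translate([93, 93, 0]) cylinder(h = 728, r = 37);
translate([507, 93, 0]) cylinder(h = 728, r = 37);
translate([93, 742, 0]) cylinder(h = 728, r = 37);
translate([507, 742, 0]) cylinder(h = 728, r = 37);


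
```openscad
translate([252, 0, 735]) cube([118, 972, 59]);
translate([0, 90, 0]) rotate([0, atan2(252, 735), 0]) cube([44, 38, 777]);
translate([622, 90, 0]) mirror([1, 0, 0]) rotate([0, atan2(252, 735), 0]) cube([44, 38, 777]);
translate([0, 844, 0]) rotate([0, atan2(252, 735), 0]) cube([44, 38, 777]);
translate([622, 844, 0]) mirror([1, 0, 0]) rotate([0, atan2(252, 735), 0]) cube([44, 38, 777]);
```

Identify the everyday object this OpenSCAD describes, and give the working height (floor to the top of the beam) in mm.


A sawhorse. The overall height is 794 mm.

A beam across two mirrored pairs of raked legs — a sawhorse. The beam's underside is at z = 735 (matching the legs' vertical rise in atan2(252, 735)) and the beam is 59 mm tall, so its top is at 735 + 59 = 794 mm. The raked legs top out at the beam's underside, so that is the highest point.


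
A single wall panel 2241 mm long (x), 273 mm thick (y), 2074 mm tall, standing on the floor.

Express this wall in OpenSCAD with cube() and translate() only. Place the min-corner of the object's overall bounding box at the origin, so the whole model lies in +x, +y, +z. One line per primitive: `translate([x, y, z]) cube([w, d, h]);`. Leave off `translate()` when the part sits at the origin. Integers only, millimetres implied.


cube([2241, 273, 2074]);


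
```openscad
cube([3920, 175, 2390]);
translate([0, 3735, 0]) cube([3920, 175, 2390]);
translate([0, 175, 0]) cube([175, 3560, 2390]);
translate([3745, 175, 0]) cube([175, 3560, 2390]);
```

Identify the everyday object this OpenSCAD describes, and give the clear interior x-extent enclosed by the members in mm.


A house (or room) frame. The interior width is 3570 mm.

Four 2390 mm walls enclosing a rectangle with no floor or roof — a room or house frame. Outside width is 3920 mm and wall thickness is 175 mm, so the interior width is 3920 − 2 × 175 = 3570 mm.


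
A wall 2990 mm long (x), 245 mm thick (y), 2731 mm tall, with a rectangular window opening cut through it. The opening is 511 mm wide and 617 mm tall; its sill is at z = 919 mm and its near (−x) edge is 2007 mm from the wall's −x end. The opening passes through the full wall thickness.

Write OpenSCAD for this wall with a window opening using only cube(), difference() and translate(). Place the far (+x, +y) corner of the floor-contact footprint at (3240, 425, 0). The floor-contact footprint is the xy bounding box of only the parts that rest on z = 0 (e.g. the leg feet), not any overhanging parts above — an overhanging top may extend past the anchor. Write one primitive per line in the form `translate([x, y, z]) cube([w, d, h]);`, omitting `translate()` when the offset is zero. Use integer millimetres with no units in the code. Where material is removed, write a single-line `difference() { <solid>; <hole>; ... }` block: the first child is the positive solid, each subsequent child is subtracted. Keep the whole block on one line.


difference() { translate([250, 180, 0]) cube([2990, 245, 2731]); translate([2257, 180, 919]) cube([511, 245, 617]); }


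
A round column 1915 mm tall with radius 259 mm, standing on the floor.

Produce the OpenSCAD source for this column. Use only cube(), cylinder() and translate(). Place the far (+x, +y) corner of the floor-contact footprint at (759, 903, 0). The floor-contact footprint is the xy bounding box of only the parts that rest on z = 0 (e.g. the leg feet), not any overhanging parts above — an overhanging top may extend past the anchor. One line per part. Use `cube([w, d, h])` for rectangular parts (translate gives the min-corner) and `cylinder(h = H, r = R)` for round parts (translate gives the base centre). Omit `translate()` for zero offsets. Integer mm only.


translate([500, 644, 0]) cylinder(h = 1915, r = 259);


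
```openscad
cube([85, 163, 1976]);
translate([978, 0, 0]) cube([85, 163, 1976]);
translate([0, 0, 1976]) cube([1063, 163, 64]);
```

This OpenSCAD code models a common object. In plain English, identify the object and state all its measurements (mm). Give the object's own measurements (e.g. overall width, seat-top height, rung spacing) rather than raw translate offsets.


A door frame. The clear opening is 893 mm wide and 1976 mm high. Two 85 mm wide jambs, 163 mm deep, stand either side of the opening from the floor to the top of the opening. A 64 mm thick head sits across the top of both jambs, spanning the full outside width of the frame.


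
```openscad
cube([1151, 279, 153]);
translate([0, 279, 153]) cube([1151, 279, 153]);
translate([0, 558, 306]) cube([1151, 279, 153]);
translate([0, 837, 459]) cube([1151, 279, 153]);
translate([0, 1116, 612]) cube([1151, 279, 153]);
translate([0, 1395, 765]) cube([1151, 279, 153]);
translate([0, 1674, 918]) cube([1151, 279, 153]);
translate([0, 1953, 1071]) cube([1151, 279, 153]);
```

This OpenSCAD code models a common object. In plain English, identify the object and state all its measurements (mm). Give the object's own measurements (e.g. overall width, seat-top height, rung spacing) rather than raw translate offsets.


A straight staircase of 8 solid steps. Each step is 1151 mm wide (x), 279 mm deep (y, the going) and 153 mm tall (the rise). The first step rests on the floor; each subsequent step sits one going further in +y and one rise higher in +z, directly behind and above the previous step with no overlap.


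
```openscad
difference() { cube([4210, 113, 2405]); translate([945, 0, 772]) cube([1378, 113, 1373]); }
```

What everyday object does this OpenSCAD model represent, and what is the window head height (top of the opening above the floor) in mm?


A wall with a window opening. The window head height is 2145 mm.

A wall with a rectangular opening subtracted — a window. Sill at z = 772, opening 1373 mm tall, so the head is at 772 + 1373 = 2145 mm.


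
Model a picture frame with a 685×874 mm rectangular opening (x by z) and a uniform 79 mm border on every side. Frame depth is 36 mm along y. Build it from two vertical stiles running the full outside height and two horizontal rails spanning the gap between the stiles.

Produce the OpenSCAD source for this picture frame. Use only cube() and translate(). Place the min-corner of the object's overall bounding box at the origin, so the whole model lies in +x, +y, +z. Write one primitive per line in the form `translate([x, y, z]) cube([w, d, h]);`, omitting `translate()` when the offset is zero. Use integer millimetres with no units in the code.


cube([79, 36, 1032]);
translate([764, 0, 0]) cube([79, 36, 1032]);
translate([79, 0, 0]) cube([685, 36, 79]);
translate([79, 0, 953]) cube([685, 36, 79]);


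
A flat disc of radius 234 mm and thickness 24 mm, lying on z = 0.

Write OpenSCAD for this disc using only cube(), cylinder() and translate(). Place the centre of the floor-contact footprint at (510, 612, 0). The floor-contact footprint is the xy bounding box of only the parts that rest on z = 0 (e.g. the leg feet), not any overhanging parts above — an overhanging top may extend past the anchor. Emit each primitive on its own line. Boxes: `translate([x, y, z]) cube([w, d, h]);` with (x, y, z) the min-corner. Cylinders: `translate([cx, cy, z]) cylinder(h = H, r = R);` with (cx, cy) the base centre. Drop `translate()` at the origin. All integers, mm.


translate([510, 612, 0]) cylinder(h = 24, r = 234);


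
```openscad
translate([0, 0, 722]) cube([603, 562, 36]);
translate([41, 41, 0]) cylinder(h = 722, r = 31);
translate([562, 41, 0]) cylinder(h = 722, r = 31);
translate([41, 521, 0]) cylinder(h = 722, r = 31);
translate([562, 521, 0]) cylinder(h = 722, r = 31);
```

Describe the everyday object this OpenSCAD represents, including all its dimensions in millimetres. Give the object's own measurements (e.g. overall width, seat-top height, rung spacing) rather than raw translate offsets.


A table: top 603 mm (x) × 562 mm (y), 36 mm thick, upper face at z = 758 mm, on four round legs of 62 mm diameter, each leg's bounding box inset 10 mm from the nearest pair of top edges from z = 0 to the bottom of the top.


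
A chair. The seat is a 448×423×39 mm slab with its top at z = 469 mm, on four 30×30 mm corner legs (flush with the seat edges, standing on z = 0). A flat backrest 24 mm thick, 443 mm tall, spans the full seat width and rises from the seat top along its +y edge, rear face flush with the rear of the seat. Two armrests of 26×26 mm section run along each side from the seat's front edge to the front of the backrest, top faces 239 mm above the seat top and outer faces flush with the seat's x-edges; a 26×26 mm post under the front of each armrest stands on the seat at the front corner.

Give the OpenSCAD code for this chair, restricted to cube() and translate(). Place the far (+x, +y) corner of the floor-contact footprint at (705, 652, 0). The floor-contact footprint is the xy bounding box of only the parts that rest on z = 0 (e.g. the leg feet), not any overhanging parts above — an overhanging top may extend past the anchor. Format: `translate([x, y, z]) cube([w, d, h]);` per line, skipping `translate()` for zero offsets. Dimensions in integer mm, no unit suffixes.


// leg_h = 469 - 39 = 430
// arm post h = 239 - 26 = 213
translate([257, 229, 430]) cube([448, 423, 39]);
translate([257, 229, 0]) cube([30, 30, 430]);
translate([675, 229, 0]) cube([30, 30, 430]);
translate([257, 622, 0]) cube([30, 30, 430]);
translate([675, 622, 0]) cube([30, 30, 430]);
translate([257, 628, 469]) cube([448, 24, 443]);
translate([257, 229, 682]) cube([26, 399, 26]);
translate([679, 229, 682]) cube([26, 399, 26]);
translate([257, 229, 469]) cube([26, 26, 213]);
translate([679, 229, 469]) cube([26, 26, 213]);


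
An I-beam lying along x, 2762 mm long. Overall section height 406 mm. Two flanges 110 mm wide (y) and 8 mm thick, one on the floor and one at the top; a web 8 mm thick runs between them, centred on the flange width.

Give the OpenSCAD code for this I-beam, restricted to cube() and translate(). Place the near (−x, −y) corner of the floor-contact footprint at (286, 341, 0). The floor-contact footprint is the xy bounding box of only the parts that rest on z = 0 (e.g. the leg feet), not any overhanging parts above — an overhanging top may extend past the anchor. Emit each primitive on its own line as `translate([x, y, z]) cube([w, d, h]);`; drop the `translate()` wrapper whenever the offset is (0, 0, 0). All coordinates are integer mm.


translate([286, 341, 0]) cube([2762, 110, 8]);
translate([286, 392, 8]) cube([2762, 8, 390]);
translate([286, 341, 398]) cube([2762, 110, 8]);


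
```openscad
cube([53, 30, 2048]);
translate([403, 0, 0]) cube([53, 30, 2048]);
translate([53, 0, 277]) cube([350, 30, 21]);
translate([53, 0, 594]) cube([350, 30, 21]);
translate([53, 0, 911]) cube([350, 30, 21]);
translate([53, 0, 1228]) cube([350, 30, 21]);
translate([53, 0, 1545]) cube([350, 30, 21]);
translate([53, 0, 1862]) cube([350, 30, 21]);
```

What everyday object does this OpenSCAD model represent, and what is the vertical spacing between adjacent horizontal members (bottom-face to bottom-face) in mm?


A ladder. The rung spacing is 317 mm.

Two tall 53×30 posts with 6 short bars between them — a ladder. Adjacent rungs sit at z = 277 and z = 594, so the spacing is 594 − 277 = 317 mm.


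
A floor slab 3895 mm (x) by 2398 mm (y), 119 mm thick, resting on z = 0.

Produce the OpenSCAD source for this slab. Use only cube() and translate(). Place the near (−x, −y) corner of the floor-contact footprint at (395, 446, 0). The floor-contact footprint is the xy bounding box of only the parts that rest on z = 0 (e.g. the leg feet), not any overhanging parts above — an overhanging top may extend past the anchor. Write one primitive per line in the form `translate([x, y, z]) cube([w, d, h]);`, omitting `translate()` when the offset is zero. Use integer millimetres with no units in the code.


translate([395, 446, 0]) cube([3895, 2398, 119]);


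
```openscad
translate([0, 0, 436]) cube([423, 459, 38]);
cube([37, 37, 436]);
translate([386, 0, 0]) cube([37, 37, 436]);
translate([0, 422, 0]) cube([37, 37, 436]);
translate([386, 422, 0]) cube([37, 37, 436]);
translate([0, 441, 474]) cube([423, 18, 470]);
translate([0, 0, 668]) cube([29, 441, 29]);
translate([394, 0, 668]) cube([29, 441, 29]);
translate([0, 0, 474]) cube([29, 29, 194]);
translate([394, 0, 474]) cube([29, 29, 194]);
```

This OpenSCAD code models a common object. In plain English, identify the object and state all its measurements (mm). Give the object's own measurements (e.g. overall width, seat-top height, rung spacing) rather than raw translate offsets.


A chair. The seat is a 423×459×38 mm slab with its top at z = 474 mm, on four 37×37 mm corner legs (flush with the seat edges, standing on z = 0). A flat backrest 18 mm thick, 470 mm tall, spans the full seat width and rises from the seat top along its +y edge, rear face flush with the rear of the seat. Two armrests of 29×29 mm section run along each side from the seat's front edge to the front of the backrest, top faces 223 mm above the seat top and outer faces flush with the seat's x-edges; a 29×29 mm post under the front of each armrest stands on the seat at the front corner.


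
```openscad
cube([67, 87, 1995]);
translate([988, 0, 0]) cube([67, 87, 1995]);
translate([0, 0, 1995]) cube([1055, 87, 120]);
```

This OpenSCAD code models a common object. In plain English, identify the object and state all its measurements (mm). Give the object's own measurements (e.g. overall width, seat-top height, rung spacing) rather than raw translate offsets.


A door frame. The clear opening is 921 mm wide and 1995 mm high. Two 67 mm wide jambs, 87 mm deep, stand either side of the opening from the floor to the top of the opening. A 120 mm thick head sits across the top of both jambs, spanning the full outside width of the frame.


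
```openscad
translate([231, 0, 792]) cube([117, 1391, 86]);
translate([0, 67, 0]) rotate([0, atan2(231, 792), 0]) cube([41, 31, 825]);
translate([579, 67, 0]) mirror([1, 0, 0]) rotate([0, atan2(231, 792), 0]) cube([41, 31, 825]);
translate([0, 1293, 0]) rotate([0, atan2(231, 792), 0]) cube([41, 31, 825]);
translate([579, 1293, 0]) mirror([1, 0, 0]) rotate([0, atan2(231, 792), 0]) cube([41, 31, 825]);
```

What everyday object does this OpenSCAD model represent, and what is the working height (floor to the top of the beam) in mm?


A sawhorse. The overall height is 878 mm.

A beam across two mirrored pairs of raked legs — a sawhorse. The beam's underside is at z = 792 (matching the legs' vertical rise in atan2(231, 792)) and the beam is 86 mm tall, so its top is at 792 + 86 = 878 mm. The raked legs top out at the beam's underside, so that is the highest point.


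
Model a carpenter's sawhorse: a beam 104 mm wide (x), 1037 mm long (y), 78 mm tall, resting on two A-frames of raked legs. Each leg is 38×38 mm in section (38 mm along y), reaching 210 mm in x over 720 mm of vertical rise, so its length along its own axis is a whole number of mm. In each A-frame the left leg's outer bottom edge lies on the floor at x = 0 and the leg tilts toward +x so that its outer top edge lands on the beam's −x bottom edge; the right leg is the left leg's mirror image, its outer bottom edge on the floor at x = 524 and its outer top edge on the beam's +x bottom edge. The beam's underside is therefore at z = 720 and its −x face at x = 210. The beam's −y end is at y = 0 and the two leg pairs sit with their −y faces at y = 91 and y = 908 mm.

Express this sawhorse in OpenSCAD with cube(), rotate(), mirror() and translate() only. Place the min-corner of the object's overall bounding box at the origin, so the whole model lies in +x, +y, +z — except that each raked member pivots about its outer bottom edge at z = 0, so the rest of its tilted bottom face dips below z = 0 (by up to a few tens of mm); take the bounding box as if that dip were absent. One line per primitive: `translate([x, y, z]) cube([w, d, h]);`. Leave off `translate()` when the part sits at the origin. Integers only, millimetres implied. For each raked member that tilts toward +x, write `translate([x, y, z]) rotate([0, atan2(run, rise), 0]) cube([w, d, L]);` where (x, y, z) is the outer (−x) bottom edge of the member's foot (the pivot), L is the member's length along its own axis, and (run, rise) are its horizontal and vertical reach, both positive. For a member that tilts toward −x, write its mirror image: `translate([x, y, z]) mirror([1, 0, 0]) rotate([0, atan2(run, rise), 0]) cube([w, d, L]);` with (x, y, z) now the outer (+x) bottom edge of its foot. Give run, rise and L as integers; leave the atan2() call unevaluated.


// leg length = √(210² + 720²) = 750
// right-leg outer foot x = 2·210 + 104 = 524
// beam min-corner = (210, 0, 720)
translate([210, 0, 720]) cube([104, 1037, 78]);
translate([0, 91, 0]) rotate([0, atan2(210, 720), 0]) cube([38, 38, 750]);
translate([524, 91, 0]) mirror([1, 0, 0]) rotate([0, atan2(210, 720), 0]) cube([38, 38, 750]);
translate([0, 908, 0]) rotate([0, atan2(210, 720), 0]) cube([38, 38, 750]);
translate([524, 908, 0]) mirror([1, 0, 0]) rotate([0, atan2(210, 720), 0]) cube([38, 38, 750]);


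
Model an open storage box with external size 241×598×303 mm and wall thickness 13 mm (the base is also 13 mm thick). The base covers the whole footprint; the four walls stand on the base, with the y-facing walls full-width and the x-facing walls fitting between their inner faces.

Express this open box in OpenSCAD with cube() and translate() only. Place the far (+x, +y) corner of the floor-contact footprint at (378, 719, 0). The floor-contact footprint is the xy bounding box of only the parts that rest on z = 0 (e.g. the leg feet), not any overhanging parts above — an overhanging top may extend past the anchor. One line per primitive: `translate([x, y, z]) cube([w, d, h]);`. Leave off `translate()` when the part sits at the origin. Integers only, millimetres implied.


translate([137, 121, 0]) cube([241, 598, 13]);
translate([137, 121, 13]) cube([241, 13, 290]);
translate([137, 706, 13]) cube([241, 13, 290]);
translate([137, 134, 13]) cube([13, 572, 290]);
translate([365, 134, 13]) cube([13, 572, 290]);


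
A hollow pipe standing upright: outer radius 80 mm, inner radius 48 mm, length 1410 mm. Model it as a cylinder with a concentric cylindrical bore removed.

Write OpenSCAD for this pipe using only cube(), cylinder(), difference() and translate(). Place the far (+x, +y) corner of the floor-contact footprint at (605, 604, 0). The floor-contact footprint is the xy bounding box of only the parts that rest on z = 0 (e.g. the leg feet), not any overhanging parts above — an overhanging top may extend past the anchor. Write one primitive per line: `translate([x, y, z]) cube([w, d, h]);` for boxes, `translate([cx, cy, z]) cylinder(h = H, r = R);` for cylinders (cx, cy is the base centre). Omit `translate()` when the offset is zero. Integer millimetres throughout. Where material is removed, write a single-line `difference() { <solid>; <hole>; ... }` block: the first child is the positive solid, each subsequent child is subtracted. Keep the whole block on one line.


difference() { translate([525, 524, 0]) cylinder(h = 1410, r = 80); translate([525, 524, 0]) cylinder(h = 1410, r = 48); }


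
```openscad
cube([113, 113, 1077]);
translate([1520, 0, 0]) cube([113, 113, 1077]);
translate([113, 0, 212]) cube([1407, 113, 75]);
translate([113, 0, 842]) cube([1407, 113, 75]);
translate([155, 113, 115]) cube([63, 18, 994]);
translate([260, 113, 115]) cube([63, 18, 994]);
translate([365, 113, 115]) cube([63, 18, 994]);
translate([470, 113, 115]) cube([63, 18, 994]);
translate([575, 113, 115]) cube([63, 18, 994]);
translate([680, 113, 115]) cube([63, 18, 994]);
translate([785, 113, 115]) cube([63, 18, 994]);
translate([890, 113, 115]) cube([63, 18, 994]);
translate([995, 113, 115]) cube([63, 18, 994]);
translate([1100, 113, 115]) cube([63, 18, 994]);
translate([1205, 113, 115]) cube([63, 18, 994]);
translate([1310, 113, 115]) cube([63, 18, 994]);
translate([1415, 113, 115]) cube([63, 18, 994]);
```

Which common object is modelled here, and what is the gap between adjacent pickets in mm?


A fence section. The picket gap is 42 mm.

Two posts, two rails, 13 pickets — a fence section. Span 1407 mm holds 13 pickets of 63 mm with 14 equal gaps: ⌊(1407 − 13·63) / 14⌋ = 42 mm.


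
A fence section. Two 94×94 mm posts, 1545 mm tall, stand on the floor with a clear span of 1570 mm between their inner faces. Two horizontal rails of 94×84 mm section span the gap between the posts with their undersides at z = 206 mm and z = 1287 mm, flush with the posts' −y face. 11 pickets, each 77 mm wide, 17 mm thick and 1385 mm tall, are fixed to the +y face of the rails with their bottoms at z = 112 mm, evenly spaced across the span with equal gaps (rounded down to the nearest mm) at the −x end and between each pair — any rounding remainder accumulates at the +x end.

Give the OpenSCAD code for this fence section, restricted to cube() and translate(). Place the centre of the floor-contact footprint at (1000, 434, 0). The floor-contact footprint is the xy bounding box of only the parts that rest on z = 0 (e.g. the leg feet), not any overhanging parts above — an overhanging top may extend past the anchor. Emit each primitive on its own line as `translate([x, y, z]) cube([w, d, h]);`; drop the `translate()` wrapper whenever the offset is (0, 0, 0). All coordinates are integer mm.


translate([121, 387, 0]) cube([94, 94, 1545]);
translate([1785, 387, 0]) cube([94, 94, 1545]);
translate([215, 387, 206]) cube([1570, 94, 84]);
translate([215, 387, 1287]) cube([1570, 94, 84]);
translate([275, 481, 112]) cube([77, 17, 1385]);
translate([412, 481, 112]) cube([77, 17, 1385]);
translate([549, 481, 112]) cube([77, 17, 1385]);
translate([686, 481, 112]) cube([77, 17, 1385]);
translate([823, 481, 112]) cube([77, 17, 1385]);
translate([960, 481, 112]) cube([77, 17, 1385]);
translate([1097, 481, 112]) cube([77, 17, 1385]);
translate([1234, 481, 112]) cube([77, 17, 1385]);
translate([1371, 481, 112]) cube([77, 17, 1385]);
translate([1508, 481, 112]) cube([77, 17, 1385]);
translate([1645, 481, 112]) cube([77, 17, 1385]);


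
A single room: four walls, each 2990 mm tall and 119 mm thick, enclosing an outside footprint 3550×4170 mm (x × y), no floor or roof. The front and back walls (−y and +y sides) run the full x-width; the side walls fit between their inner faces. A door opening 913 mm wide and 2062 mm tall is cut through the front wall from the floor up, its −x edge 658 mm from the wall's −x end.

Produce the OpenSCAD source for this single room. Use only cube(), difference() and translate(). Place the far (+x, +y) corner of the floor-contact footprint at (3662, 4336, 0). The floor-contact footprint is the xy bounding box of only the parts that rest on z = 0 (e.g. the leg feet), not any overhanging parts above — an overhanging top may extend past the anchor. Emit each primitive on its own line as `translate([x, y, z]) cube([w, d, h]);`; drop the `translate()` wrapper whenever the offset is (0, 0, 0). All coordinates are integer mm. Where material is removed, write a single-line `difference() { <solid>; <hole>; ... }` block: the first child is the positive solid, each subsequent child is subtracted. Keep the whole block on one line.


difference() { translate([112, 166, 0]) cube([3550, 119, 2990]); translate([770, 166, 0]) cube([913, 119, 2062]); }
translate([112, 4217, 0]) cube([3550, 119, 2990]);
translate([112, 285, 0]) cube([119, 3932, 2990]);
translate([3543, 285, 0]) cube([119, 3932, 2990]);


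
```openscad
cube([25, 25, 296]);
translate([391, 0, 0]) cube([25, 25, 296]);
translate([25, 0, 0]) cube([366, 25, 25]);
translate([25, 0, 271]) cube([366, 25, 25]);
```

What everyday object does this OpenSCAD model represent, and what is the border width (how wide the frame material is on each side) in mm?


A picture frame. The border width is 25 mm.

Four thin pieces enclosing a rectangular opening — a picture frame. The two full-height stiles are 296 mm tall; the top rail sits at z = 271 and is 25 mm tall, so the border above the opening is 296 − 271 = 25 mm, matching the stile x-width.


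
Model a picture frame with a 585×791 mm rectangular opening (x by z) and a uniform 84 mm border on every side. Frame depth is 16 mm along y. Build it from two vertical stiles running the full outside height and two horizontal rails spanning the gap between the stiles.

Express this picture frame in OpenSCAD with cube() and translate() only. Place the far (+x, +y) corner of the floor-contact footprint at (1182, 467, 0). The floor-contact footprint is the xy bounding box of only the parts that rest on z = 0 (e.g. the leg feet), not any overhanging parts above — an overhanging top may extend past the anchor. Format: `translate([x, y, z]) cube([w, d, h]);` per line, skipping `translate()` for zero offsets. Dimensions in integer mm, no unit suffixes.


translate([429, 451, 0]) cube([84, 16, 959]);
translate([1098, 451, 0]) cube([84, 16, 959]);
translate([513, 451, 0]) cube([585, 16, 84]);
translate([513, 451, 875]) cube([585, 16, 84]);
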